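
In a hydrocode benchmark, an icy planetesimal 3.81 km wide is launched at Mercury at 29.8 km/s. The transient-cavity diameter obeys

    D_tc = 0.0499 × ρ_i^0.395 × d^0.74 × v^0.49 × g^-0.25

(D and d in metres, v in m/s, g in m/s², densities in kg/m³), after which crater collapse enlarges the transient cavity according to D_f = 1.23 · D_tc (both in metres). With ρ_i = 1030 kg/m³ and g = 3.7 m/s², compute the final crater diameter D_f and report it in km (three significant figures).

D_f ≈ 47.7 km

In SI: d = 3810 m, v = 29800 m/s.
ρ_i^0.395 = 1030^0.395 = 15.49
d^0.74 = 3810^0.74 = 446.6
v^0.49 = 29800^0.49 = 155.7
g^-0.25 = 3.7^-0.25 = 0.7210
D_tc = 0.0499 × 15.49 × 446.6 × 155.7 × 0.7210 = 38750 m
D_f = 1.23 × 38750 = 47662 m
     = 47.66 km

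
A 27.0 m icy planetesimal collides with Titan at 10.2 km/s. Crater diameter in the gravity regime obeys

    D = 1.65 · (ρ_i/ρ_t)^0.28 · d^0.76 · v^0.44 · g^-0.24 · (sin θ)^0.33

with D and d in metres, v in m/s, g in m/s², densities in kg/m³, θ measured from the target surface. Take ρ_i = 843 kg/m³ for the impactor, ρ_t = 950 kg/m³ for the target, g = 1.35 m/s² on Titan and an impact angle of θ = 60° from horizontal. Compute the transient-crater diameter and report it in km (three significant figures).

In SI units: v = 10200 m/s.
(ρ_i/ρ_t)^0.28 = (843/950)^0.28 = 0.9671
d^0.76 = 27^0.76 = 12.24
v^0.44 = 10200^0.44 = 58.05
g^-0.24 = 1.35^-0.24 = 0.9305
(sin 60°)^0.33 = 0.8660^0.33 = 0.9536
D = 1.65 × 0.9671 × 12.24 × 58.05 × 0.9305 × 0.9536 = 1006 m
   = 1.006 km

D ≈ 1.01 km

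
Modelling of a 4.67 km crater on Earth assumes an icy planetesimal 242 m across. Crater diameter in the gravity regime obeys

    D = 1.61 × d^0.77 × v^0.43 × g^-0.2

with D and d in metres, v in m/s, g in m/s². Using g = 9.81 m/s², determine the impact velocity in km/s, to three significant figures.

v ≈ 17.6 km/s

Rearranging for v: v = [D / (1.61 · 242^0.77 · 9.81^-0.2)]^(1/0.43).
D = 4670 m.
242^0.77 = 68.48
9.81^-0.2 = 0.6334
Denominator = 1.61 × 68.48 × 0.6334 = 69.83
D / 69.83 = 4670 / 69.83 = 66.88
v = 66.88^(1/0.43) = 66.88^2.3256 = 17576 m/s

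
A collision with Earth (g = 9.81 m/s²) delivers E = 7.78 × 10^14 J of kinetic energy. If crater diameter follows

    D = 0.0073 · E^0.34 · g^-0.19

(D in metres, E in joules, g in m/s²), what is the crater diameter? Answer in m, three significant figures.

D ≈ 547 m

E^0.34 = (7.78 × 10^14)^0.34 = 1.156 × 10^5
g^-0.19 = 9.81^-0.19 = 0.6480
D = 0.0073 × 1.156 × 10^5 × 0.6480 = 546.8 m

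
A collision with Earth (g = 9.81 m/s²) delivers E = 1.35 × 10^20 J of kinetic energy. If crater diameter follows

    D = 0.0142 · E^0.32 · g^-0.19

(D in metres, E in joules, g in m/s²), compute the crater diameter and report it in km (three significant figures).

E^0.32 = (1.35 × 10^20)^0.32 = 2.765 × 10^6
g^-0.19 = 9.81^-0.19 = 0.6480
D = 0.0142 × 2.765 × 10^6 × 0.6480 = 25442 m
   = 25.44 km

D ≈ 25.4 km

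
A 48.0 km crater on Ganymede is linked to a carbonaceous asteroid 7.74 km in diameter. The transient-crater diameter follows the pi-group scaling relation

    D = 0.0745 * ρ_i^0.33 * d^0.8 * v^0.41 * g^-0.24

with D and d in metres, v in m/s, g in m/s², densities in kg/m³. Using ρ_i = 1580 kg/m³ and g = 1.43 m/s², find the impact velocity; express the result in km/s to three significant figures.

Rearranging for v: v = [D / (0.0745 · 1580^0.33 · 7740^0.8 · 1.43^-0.24)]^(1/0.41).
D = 48000 m.
1580^0.33 = 11.36
7740^0.8 = 1291
1.43^-0.24 = 0.9177
Denominator = 0.0745 × 11.36 × 1291 × 0.9177 = 1003
D / 1003 = 48000 / 1003 = 47.86
v = 47.86^(1/0.41) = 47.86^2.439 = 12516 m/s

v ≈ 12.5 km/s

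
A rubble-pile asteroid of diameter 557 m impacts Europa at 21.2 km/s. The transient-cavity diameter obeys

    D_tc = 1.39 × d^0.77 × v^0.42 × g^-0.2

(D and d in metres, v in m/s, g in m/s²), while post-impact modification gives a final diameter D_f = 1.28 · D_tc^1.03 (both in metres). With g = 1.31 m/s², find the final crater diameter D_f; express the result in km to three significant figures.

D_f ≈ 19.0 km

v = 21200 m/s.
d^0.77 = 557^0.77 = 130.1
v^0.42 = 21200^0.42 = 65.62
g^-0.2 = 1.31^-0.2 = 0.9474
D_tc = 1.39 × 130.1 × 65.62 × 0.9474 = 11240 m
D_f = 1.28 × (11240)^1.03 = 19033 m
     = 19.03 km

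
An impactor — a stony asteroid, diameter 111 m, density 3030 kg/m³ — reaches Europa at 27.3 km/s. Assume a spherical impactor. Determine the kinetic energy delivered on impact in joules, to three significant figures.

v = 27300 m/s.
Mass m = (π/6) ρ d³ = (π/6) × 3030 × (111)³ = 2.170 × 10^9 kg
E = ½ m v² = 0.5 × 2.170 × 10^9 × (27300)² = 8.086 × 10^17 J

E ≈ 8.09 × 10^17 J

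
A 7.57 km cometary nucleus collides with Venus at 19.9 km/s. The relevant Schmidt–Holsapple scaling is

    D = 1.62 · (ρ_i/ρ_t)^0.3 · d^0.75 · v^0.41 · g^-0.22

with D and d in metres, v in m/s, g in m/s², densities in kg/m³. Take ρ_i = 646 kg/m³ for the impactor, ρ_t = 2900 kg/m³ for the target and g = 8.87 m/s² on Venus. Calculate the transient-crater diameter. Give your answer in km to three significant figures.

In SI units: d = 7570 m, v = 19900 m/s.
(ρ_i/ρ_t)^0.3 = (646/2900)^0.3 = 0.6373
d^0.75 = 7570^0.75 = 811.6
v^0.41 = 19900^0.41 = 57.88
g^-0.22 = 8.87^-0.22 = 0.6187
D = 1.62 × 0.6373 × 811.6 × 57.88 × 0.6187 = 30006 m
   = 30.01 km

D ≈ 30.0 km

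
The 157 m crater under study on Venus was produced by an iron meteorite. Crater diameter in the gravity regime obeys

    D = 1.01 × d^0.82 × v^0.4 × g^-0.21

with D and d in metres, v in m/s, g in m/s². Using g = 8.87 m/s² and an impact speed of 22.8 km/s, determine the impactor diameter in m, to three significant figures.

Rearranging for d: d = [D / (1.01 · 22800^0.4 · 8.87^-0.21)]^(1/0.82).
22800^0.4 = 55.36
8.87^-0.21 = 0.6323
Denominator = 1.01 × 55.36 × 0.6323 = 35.35
D / 35.35 = 157 / 35.35 = 4.441
d = 4.441^(1/0.82) = 4.441^1.2195 = 6.160 m

d ≈ 6.16 m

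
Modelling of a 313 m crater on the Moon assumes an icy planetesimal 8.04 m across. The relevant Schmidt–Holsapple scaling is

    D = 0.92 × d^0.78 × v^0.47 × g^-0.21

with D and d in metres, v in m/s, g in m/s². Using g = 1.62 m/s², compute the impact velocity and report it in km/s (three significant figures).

v ≈ 9.51 km/s

Rearranging for v: v = [D / (0.92 · 8.04^0.78 · 1.62^-0.21)]^(1/0.47).
8.04^0.78 = 5.083
1.62^-0.21 = 0.9037
Denominator = 0.92 × 5.083 × 0.9037 = 4.226
D / 4.226 = 313 / 4.226 = 74.07
v = 74.07^(1/0.47) = 74.07^2.1277 = 9507 m/s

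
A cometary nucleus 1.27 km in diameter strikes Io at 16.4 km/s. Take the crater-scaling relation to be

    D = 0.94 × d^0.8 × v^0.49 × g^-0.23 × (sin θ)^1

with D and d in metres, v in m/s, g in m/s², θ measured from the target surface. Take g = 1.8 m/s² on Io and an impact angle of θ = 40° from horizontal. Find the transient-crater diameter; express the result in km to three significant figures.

In SI units: d = 1270 m, v = 16400 m/s.
d^0.8 = 1270^0.8 = 304.1
v^0.49 = 16400^0.49 = 116.2
g^-0.23 = 1.8^-0.23 = 0.8735
(sin 40°)^1 = 0.6428^1 = 0.6428
D = 0.94 × 304.1 × 116.2 × 0.8735 × 0.6428 = 18650 m
   = 18.65 km

D ≈ 18.7 km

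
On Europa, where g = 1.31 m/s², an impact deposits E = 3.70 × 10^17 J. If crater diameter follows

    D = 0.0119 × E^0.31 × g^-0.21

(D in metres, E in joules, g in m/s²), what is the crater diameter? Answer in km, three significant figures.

D ≈ 3.14 km

E^0.31 = (3.70 × 10^17)^0.31 = 2.793 × 10^5
g^-0.21 = 1.31^-0.21 = 0.9449
D = 0.0119 × 2.793 × 10^5 × 0.9449 = 3141 m
   = 3.141 km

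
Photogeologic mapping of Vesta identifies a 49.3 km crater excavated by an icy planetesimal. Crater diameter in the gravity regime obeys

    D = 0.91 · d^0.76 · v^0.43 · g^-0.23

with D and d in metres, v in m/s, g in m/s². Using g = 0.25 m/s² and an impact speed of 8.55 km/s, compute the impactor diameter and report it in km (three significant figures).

Rearranging for d: d = [D / (0.91 · 8550^0.43 · 0.25^-0.23)]^(1/0.76).
D = 49300 m.
8550^0.43 = 49.06
0.25^-0.23 = 1.376
Denominator = 0.91 × 49.06 × 1.376 = 61.43
D / 61.43 = 49300 / 61.43 = 802.5
d = 802.5^(1/0.76) = 802.5^1.3158 = 6632 m

d ≈ 6.63 km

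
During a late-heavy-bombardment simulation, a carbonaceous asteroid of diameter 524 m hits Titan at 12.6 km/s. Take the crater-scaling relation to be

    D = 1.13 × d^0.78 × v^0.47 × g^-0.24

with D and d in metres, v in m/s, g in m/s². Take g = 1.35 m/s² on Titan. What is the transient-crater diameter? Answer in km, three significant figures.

D ≈ 11.8 km

In SI units: v = 12600 m/s.
d^0.78 = 524^0.78 = 132.2
v^0.47 = 12600^0.47 = 84.56
g^-0.24 = 1.35^-0.24 = 0.9305
D = 1.13 × 132.2 × 84.56 × 0.9305 = 11754 m
   = 11.75 km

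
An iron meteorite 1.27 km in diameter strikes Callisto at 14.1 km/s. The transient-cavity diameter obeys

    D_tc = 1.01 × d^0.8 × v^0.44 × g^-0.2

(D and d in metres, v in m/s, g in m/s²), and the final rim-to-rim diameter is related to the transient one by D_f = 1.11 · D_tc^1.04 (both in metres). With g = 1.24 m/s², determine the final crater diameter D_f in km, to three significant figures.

In SI: d = 1270 m, v = 14100 m/s.
d^0.8 = 1270^0.8 = 304.1
v^0.44 = 14100^0.44 = 66.94
g^-0.2 = 1.24^-0.2 = 0.9579
D_tc = 1.01 × 304.1 × 66.94 × 0.9579 = 19690 m
D_f = 1.11 × (19690)^1.04 = 32459 m
     = 32.46 km

D_f ≈ 32.5 km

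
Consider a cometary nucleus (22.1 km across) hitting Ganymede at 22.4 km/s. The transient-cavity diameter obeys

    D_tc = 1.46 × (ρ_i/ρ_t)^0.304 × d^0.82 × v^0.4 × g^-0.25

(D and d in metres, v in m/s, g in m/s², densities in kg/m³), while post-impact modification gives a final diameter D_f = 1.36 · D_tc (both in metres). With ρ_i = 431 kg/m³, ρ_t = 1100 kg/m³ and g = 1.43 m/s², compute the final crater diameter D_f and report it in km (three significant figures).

D_f ≈ 274 km

In SI: d = 22100 m, v = 22400 m/s.
(ρ_i/ρ_t)^0.304 = (431/1100)^0.304 = 0.7521
d^0.82 = 22100^0.82 = 3651
v^0.4 = 22400^0.4 = 54.97
g^-0.25 = 1.43^-0.25 = 0.9145
D_tc = 1.46 × 0.7521 × 3651 × 54.97 × 0.9145 = 2.015 × 10^5 m
D_f = 1.36 × 2.015 × 10^5 = 2.740 × 10^5 m
     = 274.0 km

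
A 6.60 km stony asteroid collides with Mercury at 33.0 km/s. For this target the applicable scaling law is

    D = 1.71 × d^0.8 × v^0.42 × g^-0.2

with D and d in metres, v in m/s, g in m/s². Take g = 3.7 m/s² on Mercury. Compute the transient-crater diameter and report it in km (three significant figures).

D ≈ 118 km

In SI units: d = 6600 m, v = 33000 m/s.
d^0.8 = 6600^0.8 = 1137
v^0.42 = 33000^0.42 = 79.03
g^-0.2 = 3.7^-0.2 = 0.7698
D = 1.71 × 1137 × 79.03 × 0.7698 = 1.183 × 10^5 m
   = 118.3 km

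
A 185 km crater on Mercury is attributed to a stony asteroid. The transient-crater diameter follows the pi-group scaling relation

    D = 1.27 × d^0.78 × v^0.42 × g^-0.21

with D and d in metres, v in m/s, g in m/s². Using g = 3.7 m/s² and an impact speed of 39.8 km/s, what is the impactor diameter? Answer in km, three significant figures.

d ≈ 19.8 km

Rearranging for d: d = [D / (1.27 · 39800^0.42 · 3.7^-0.21)]^(1/0.78).
D = 185000 m.
39800^0.42 = 85.50
3.7^-0.21 = 0.7598
Denominator = 1.27 × 85.50 × 0.7598 = 82.50
D / 82.50 = 185000 / 82.50 = 2242
d = 2242^(1/0.78) = 2242^1.2821 = 19763 m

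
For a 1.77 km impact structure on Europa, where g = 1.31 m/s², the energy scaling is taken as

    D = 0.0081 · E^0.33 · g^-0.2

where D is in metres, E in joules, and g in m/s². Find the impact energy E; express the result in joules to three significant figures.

Rearranging: E = [D / (0.0081 · g^-0.2)]^(1/0.33).
D = 1770 m.
g^-0.2 = 1.31^-0.2 = 0.9474
D / (0.0081 × 0.9474) = 1770 / (7.674 × 10^-3) = 2.306 × 10^5
E = (2.306 × 10^5)^3.0303 = 1.783 × 10^16 J

E ≈ 1.78 × 10^16 J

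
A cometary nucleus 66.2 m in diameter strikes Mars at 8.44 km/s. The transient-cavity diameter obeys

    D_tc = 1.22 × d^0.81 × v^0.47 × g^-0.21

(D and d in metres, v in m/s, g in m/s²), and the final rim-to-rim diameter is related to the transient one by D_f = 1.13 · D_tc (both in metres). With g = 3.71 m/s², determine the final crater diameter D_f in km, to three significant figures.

v = 8440 m/s.
d^0.81 = 66.2^0.81 = 29.85
v^0.47 = 8440^0.47 = 70.05
g^-0.21 = 3.71^-0.21 = 0.7593
D_tc = 1.22 × 29.85 × 70.05 × 0.7593 = 1937 m
D_f = 1.13 × 1937 = 2189 m
     = 2.189 km

D_f ≈ 2.19 km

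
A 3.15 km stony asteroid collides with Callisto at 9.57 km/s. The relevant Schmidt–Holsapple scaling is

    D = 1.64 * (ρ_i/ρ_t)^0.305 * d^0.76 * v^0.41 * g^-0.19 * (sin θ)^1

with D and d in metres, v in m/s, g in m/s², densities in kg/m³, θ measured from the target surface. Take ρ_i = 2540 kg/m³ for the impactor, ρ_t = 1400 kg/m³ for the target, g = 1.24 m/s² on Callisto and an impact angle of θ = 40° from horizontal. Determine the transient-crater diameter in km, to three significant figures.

In SI units: d = 3150 m, v = 9570 m/s.
(ρ_i/ρ_t)^0.305 = (2540/1400)^0.305 = 1.199
d^0.76 = 3150^0.76 = 455.7
v^0.41 = 9570^0.41 = 42.87
g^-0.19 = 1.24^-0.19 = 0.9600
(sin 40°)^1 = 0.6428^1 = 0.6428
D = 1.64 × 1.199 × 455.7 × 42.87 × 0.9600 × 0.6428 = 23705 m
   = 23.71 km

D ≈ 23.7 km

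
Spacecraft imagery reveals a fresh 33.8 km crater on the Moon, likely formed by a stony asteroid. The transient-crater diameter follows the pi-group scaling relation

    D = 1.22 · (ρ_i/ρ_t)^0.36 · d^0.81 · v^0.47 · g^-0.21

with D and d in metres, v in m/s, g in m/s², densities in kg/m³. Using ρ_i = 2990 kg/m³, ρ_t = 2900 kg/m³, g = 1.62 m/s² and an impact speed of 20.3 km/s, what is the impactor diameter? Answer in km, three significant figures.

Rearranging for d: d = [D / (1.22 · (2990/2900)^0.36 · 20300^0.47 · 1.62^-0.21)]^(1/0.81).
D = 33800 m.
(2990/2900)^0.36 = 1.011
20300^0.47 = 105.8
1.62^-0.21 = 0.9037
Denominator = 1.22 × 1.011 × 105.8 × 0.9037 = 117.9
D / 117.9 = 33800 / 117.9 = 286.7
d = 286.7^(1/0.81) = 286.7^1.2346 = 1081 m

d ≈ 1.08 km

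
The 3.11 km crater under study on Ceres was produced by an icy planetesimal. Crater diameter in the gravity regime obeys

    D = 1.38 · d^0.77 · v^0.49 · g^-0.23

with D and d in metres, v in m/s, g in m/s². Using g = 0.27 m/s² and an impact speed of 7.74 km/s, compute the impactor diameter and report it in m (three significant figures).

d ≈ 51.3 m

Rearranging for d: d = [D / (1.38 · 7740^0.49 · 0.27^-0.23)]^(1/0.77).
D = 3110 m.
7740^0.49 = 80.44
0.27^-0.23 = 1.351
Denominator = 1.38 × 80.44 × 1.351 = 150.0
D / 150.0 = 3110 / 150.0 = 20.73
d = 20.73^(1/0.77) = 20.73^1.2987 = 51.27 m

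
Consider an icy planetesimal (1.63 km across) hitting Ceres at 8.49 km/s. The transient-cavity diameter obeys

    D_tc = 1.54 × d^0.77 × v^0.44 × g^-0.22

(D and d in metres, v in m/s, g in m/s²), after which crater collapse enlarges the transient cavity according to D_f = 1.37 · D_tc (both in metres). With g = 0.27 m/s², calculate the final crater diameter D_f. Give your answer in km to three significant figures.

D_f ≈ 44.8 km

In SI: d = 1630 m, v = 8490 m/s.
d^0.77 = 1630^0.77 = 297.4
v^0.44 = 8490^0.44 = 53.55
g^-0.22 = 0.27^-0.22 = 1.334
D_tc = 1.54 × 297.4 × 53.55 × 1.334 = 32720 m
D_f = 1.37 × 32720 = 44826 m
     = 44.83 km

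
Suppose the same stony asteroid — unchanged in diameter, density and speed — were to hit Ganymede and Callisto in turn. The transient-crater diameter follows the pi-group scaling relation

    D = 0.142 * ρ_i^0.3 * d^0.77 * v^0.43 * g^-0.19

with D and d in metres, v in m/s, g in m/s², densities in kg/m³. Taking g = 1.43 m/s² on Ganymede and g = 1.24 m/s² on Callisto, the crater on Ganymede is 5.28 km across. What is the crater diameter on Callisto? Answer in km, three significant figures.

All impactor-dependent factors cancel in the ratio, leaving D_Callisto/D_Ganymede = (g_Callisto/g_Ganymede)^-0.19.
(1.24/1.43)^-0.19 = 0.8671^-0.19 = 1.027
D_Callisto = 1.027 × 5.28 km = 5.42 km

D ≈ 5.42 km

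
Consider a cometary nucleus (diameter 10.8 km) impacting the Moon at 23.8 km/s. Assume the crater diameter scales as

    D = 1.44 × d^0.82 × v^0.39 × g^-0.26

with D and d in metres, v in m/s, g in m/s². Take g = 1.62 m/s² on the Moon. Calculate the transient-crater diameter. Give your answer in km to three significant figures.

D ≈ 131 km

In SI units: d = 10800 m, v = 23800 m/s.
d^0.82 = 10800^0.82 = 2030
v^0.39 = 23800^0.39 = 50.92
g^-0.26 = 1.62^-0.26 = 0.8821
D = 1.44 × 2030 × 50.92 × 0.8821 = 1.313 × 10^5 m
   = 131.3 km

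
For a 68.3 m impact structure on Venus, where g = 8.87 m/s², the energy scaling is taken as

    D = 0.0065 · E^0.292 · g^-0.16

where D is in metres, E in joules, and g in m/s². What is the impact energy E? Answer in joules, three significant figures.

E ≈ 1.96 × 10^14 J

Rearranging: E = [D / (0.0065 · g^-0.16)]^(1/0.292).
g^-0.16 = 8.87^-0.16 = 0.7052
D / (0.0065 × 0.7052) = 68.3 / (4.584 × 10^-3) = 1.490 × 10^4
E = (1.490 × 10^4)^3.4247 = 1.958 × 10^14 J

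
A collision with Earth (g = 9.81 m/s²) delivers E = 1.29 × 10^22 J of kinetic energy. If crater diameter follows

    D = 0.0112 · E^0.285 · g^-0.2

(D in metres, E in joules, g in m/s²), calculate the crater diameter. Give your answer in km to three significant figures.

D ≈ 14.2 km

E^0.285 = (1.29 × 10^22)^0.285 = 2.002 × 10^6
g^-0.2 = 9.81^-0.2 = 0.6334
D = 0.0112 × 2.002 × 10^6 × 0.6334 = 14202 m
   = 14.20 km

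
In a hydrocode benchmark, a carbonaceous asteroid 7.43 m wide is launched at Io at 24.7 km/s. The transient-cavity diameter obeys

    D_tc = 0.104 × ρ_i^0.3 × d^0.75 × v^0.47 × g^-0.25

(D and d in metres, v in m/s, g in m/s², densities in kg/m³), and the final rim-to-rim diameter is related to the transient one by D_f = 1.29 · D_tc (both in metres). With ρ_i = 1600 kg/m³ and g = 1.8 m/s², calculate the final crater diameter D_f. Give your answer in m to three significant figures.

D_f ≈ 553 m

v = 24700 m/s.
ρ_i^0.3 = 1600^0.3 = 9.146
d^0.75 = 7.43^0.75 = 4.500
v^0.47 = 24700^0.47 = 116.0
g^-0.25 = 1.8^-0.25 = 0.8633
D_tc = 0.104 × 9.146 × 4.500 × 116.0 × 0.8633 = 428.6 m
D_f = 1.29 × 428.6 = 552.9 m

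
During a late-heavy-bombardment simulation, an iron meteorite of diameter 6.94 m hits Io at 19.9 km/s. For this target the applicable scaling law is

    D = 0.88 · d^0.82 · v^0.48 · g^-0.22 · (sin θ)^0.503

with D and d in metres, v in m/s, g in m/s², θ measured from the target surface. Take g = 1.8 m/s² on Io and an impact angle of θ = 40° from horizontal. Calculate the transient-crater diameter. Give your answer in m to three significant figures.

D ≈ 351 m

In SI units: v = 19900 m/s.
d^0.82 = 6.94^0.82 = 4.897
v^0.48 = 19900^0.48 = 115.7
g^-0.22 = 1.8^-0.22 = 0.8787
(sin 40°)^0.503 = 0.6428^0.503 = 0.8007
D = 0.88 × 4.897 × 115.7 × 0.8787 × 0.8007 = 350.8 m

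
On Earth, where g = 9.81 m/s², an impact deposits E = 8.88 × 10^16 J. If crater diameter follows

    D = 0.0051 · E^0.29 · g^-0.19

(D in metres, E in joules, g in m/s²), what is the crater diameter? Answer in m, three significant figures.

E^0.29 = (8.88 × 10^16)^0.29 = 8.223 × 10^4
g^-0.19 = 9.81^-0.19 = 0.6480
D = 0.0051 × 8.223 × 10^4 × 0.6480 = 271.8 m

D ≈ 272 m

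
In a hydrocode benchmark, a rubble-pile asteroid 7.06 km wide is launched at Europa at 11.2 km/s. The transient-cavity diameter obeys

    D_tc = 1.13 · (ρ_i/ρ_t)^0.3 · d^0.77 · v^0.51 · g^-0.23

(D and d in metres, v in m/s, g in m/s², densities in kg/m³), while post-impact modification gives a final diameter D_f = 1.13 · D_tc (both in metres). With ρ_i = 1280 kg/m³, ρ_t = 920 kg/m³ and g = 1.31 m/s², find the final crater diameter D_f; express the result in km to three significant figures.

D_f ≈ 142 km

In SI: d = 7060 m, v = 11200 m/s.
(ρ_i/ρ_t)^0.3 = (1280/920)^0.3 = 1.104
d^0.77 = 7060^0.77 = 919.6
v^0.51 = 11200^0.51 = 116.2
g^-0.23 = 1.31^-0.23 = 0.9398
D_tc = 1.13 × 1.104 × 919.6 × 116.2 × 0.9398 = 1.253 × 10^5 m
D_f = 1.13 × 1.253 × 10^5 = 1.416 × 10^5 m
     = 141.6 km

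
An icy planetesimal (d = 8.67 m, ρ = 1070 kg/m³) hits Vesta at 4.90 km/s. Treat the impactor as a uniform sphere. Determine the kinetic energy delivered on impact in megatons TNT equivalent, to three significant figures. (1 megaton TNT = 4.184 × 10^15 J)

E ≈ 1.05 × 10^-3 Mt TNT

v = 4900 m/s.
Mass m = (π/6) ρ d³ = (π/6) × 1070 × (8.67)³ = 3.651 × 10^5 kg
E = ½ m v² = 0.5 × 3.651 × 10^5 × (4900)² = 4.383 × 10^12 J
   = 4.383 × 10^12 / 4.184×10^15 = 1.048 × 10^-3 Mt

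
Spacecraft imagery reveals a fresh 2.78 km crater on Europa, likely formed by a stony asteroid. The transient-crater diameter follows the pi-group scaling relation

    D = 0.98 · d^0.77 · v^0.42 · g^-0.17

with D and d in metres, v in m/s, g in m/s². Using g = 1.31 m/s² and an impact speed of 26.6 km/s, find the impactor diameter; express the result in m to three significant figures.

Rearranging for d: d = [D / (0.98 · 26600^0.42 · 1.31^-0.17)]^(1/0.77).
D = 2780 m.
26600^0.42 = 72.19
1.31^-0.17 = 0.9551
Denominator = 0.98 × 72.19 × 0.9551 = 67.57
D / 67.57 = 2780 / 67.57 = 41.14
d = 41.14^(1/0.77) = 41.14^1.2987 = 124.9 m

d ≈ 125 m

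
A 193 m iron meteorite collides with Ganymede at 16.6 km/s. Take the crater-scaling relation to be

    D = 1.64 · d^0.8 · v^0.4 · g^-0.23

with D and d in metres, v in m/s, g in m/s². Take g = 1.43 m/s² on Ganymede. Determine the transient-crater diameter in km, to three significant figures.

In SI units: v = 16600 m/s.
d^0.8 = 193^0.8 = 67.37
v^0.4 = 16600^0.4 = 48.76
g^-0.23 = 1.43^-0.23 = 0.9210
D = 1.64 × 67.37 × 48.76 × 0.9210 = 4962 m
   = 4.962 km

D ≈ 4.96 km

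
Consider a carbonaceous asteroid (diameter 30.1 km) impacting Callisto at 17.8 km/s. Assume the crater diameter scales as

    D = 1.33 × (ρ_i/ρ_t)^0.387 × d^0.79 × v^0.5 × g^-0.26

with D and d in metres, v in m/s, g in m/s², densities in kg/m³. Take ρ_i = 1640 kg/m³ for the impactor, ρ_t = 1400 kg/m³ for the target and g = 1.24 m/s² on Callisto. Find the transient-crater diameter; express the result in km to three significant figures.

In SI units: d = 30100 m, v = 17800 m/s.
(ρ_i/ρ_t)^0.387 = (1640/1400)^0.387 = 1.063
d^0.79 = 30100^0.79 = 3452
v^0.5 = 17800^0.5 = 133.4
g^-0.26 = 1.24^-0.26 = 0.9456
D = 1.33 × 1.063 × 3452 × 133.4 × 0.9456 = 6.156 × 10^5 m
   = 615.6 km

D ≈ 616 km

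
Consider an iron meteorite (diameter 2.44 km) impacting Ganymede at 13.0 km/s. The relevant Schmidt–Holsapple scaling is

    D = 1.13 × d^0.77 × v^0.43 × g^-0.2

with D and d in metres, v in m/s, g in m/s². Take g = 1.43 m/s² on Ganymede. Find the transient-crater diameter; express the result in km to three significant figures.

D ≈ 25.1 km

In SI units: d = 2440 m, v = 13000 m/s.
d^0.77 = 2440^0.77 = 405.8
v^0.43 = 13000^0.43 = 58.75
g^-0.2 = 1.43^-0.2 = 0.9310
D = 1.13 × 405.8 × 58.75 × 0.9310 = 25081 m
   = 25.08 km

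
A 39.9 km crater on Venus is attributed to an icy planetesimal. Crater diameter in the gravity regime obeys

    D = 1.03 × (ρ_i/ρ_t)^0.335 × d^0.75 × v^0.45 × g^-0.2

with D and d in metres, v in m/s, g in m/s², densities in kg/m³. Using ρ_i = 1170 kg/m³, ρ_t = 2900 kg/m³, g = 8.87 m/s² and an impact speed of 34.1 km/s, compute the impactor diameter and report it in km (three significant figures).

Rearranging for d: d = [D / (1.03 · (1170/2900)^0.335 · 34100^0.45 · 8.87^-0.2)]^(1/0.75).
D = 39900 m.
(1170/2900)^0.335 = 0.7378
34100^0.45 = 109.6
8.87^-0.2 = 0.6463
Denominator = 1.03 × 0.7378 × 109.6 × 0.6463 = 53.83
D / 53.83 = 39900 / 53.83 = 741.2
d = 741.2^(1/0.75) = 741.2^1.3333 = 6706 m

d ≈ 6.71 km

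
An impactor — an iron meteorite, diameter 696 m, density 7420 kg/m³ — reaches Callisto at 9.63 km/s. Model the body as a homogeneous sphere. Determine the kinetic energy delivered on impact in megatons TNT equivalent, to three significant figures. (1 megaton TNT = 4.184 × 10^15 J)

v = 9630 m/s.
Mass m = (π/6) ρ d³ = (π/6) × 7420 × (696)³ = 1.310 × 10^12 kg
E = ½ m v² = 0.5 × 1.310 × 10^12 × (9630)² = 6.074 × 10^19 J
   = 6.074 × 10^19 / 4.184×10^15 = 14517 Mt

E ≈ 14500 Mt TNT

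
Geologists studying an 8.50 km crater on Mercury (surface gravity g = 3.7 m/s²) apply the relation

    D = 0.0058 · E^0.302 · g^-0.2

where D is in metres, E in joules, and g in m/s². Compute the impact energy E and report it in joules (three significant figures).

Rearranging: E = [D / (0.0058 · g^-0.2)]^(1/0.302).
D = 8500 m.
g^-0.2 = 3.7^-0.2 = 0.7698
D / (0.0058 × 0.7698) = 8500 / (4.465 × 10^-3) = 1.904 × 10^6
E = (1.904 × 10^6)^3.3113 = 6.221 × 10^20 J

E ≈ 6.22 × 10^20 J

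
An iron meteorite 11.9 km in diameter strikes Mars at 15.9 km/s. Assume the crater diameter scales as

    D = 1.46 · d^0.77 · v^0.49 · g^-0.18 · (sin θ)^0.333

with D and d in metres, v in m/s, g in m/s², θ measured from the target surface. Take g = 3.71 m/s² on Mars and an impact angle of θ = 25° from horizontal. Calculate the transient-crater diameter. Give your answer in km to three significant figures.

In SI units: d = 11900 m, v = 15900 m/s.
d^0.77 = 11900^0.77 = 1375
v^0.49 = 15900^0.49 = 114.5
g^-0.18 = 3.71^-0.18 = 0.7898
(sin 25°)^0.333 = 0.4226^0.333 = 0.7506
D = 1.46 × 1375 × 114.5 × 0.7898 × 0.7506 = 1.363 × 10^5 m
   = 136.3 km

D ≈ 136 km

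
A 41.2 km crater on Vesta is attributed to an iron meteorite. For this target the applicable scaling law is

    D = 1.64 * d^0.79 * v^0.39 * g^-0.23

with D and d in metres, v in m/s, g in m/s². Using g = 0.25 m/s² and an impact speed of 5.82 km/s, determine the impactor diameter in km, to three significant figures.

Rearranging for d: d = [D / (1.64 · 5820^0.39 · 0.25^-0.23)]^(1/0.79).
D = 41200 m.
5820^0.39 = 29.40
0.25^-0.23 = 1.376
Denominator = 1.64 × 29.40 × 1.376 = 66.35
D / 66.35 = 41200 / 66.35 = 620.9
d = 620.9^(1/0.79) = 620.9^1.2658 = 3431 m

d ≈ 3.43 km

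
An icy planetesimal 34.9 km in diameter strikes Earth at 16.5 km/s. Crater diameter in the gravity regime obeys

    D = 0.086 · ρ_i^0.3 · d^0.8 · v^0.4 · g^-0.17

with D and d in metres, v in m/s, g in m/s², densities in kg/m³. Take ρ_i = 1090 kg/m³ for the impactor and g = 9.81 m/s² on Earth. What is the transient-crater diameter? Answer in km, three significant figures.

In SI units: d = 34900 m, v = 16500 m/s.
ρ_i^0.3 = 1090^0.3 = 8.151
d^0.8 = 34900^0.8 = 4308
v^0.4 = 16500^0.4 = 48.64
g^-0.17 = 9.81^-0.17 = 0.6783
D = 0.086 × 8.151 × 4308 × 48.64 × 0.6783 = 99632 m
   = 99.63 km

D ≈ 99.6 km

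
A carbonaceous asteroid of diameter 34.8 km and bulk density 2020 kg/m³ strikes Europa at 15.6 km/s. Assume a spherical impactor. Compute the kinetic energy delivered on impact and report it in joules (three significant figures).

E ≈ 5.42 × 10^24 J

d = 34800 m; v = 15600 m/s.
Mass m = (π/6) ρ d³ = (π/6) × 2020 × (34800)³ = 4.457 × 10^16 kg
E = ½ m v² = 0.5 × 4.457 × 10^16 × (15600)² = 5.423 × 10^24 J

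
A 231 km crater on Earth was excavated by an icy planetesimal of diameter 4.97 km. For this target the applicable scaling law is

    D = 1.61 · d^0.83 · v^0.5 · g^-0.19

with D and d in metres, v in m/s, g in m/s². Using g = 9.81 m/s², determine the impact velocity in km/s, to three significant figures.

Rearranging for v: v = [D / (1.61 · 4970^0.83 · 9.81^-0.19)]^(1/0.5).
D = 231000 m.
4970^0.83 = 1169
9.81^-0.19 = 0.6480
Denominator = 1.61 × 1169 × 0.6480 = 1220
D / 1220 = 231000 / 1220 = 189.3
v = 189.3^(1/0.5) = 189.3^2 = 35834 m/s

v ≈ 35.8 km/s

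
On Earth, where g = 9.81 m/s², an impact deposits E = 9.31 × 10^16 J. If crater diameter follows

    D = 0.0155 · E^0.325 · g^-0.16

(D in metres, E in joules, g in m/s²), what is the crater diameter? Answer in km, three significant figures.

D ≈ 3.52 km

E^0.325 = (9.31 × 10^16)^0.325 = 3.273 × 10^5
g^-0.16 = 9.81^-0.16 = 0.6940
D = 0.0155 × 3.273 × 10^5 × 0.6940 = 3521 m
   = 3.521 km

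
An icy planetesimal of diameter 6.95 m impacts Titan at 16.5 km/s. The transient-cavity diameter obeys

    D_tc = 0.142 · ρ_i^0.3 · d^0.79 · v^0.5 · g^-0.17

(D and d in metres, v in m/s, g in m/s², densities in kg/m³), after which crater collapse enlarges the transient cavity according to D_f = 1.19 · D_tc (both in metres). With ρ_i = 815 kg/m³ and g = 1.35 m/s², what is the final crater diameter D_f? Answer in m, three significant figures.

v = 16500 m/s.
ρ_i^0.3 = 815^0.3 = 7.470
d^0.79 = 6.95^0.79 = 4.626
v^0.5 = 16500^0.5 = 128.5
g^-0.17 = 1.35^-0.17 = 0.9503
D_tc = 0.142 × 7.470 × 4.626 × 128.5 × 0.9503 = 599.2 m
D_f = 1.19 × 599.2 = 713.0 m

D_f ≈ 713 m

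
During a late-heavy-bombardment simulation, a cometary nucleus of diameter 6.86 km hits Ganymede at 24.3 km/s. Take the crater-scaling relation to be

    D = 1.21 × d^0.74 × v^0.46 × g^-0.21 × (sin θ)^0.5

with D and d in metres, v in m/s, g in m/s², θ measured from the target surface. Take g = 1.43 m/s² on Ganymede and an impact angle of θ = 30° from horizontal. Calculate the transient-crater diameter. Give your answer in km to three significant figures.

D ≈ 57.0 km

In SI units: d = 6860 m, v = 24300 m/s.
d^0.74 = 6860^0.74 = 690.0
v^0.46 = 24300^0.46 = 104.1
g^-0.21 = 1.43^-0.21 = 0.9276
(sin 30°)^0.5 = 0.5000^0.5 = 0.7071
D = 1.21 × 690.0 × 104.1 × 0.9276 × 0.7071 = 57007 m
   = 57.01 km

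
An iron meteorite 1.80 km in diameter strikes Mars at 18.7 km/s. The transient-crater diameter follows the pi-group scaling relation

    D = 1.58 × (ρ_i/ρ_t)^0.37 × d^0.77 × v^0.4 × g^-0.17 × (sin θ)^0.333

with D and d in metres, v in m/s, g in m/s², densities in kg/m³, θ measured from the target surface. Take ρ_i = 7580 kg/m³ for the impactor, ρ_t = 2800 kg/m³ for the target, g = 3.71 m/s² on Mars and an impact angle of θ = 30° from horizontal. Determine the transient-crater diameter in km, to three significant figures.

In SI units: d = 1800 m, v = 18700 m/s.
(ρ_i/ρ_t)^0.37 = (7580/2800)^0.37 = 1.446
d^0.77 = 1800^0.77 = 321.0
v^0.4 = 18700^0.4 = 51.14
g^-0.17 = 3.71^-0.17 = 0.8002
(sin 30°)^0.333 = 0.5000^0.333 = 0.7939
D = 1.58 × 1.446 × 321.0 × 51.14 × 0.8002 × 0.7939 = 23826 m
   = 23.83 km

D ≈ 23.8 km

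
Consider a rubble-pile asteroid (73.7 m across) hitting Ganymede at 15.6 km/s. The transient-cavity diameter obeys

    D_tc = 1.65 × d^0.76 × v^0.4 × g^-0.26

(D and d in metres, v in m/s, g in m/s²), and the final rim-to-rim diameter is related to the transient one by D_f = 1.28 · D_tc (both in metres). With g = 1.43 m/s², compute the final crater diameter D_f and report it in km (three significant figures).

v = 15600 m/s.
d^0.76 = 73.7^0.76 = 26.26
v^0.4 = 15600^0.4 = 47.56
g^-0.26 = 1.43^-0.26 = 0.9112
D_tc = 1.65 × 26.26 × 47.56 × 0.9112 = 1878 m
D_f = 1.28 × 1878 = 2404 m
     = 2.404 km

D_f ≈ 2.40 km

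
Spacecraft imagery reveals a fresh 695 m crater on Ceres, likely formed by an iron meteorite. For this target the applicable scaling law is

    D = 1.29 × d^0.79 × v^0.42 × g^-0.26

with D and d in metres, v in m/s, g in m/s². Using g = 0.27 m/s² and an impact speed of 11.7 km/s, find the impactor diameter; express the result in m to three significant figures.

Rearranging for d: d = [D / (1.29 · 11700^0.42 · 0.27^-0.26)]^(1/0.79).
11700^0.42 = 51.13
0.27^-0.26 = 1.406
Denominator = 1.29 × 51.13 × 1.406 = 92.74
D / 92.74 = 695 / 92.74 = 7.494
d = 7.494^(1/0.79) = 7.494^1.2658 = 12.80 m

d ≈ 12.8 m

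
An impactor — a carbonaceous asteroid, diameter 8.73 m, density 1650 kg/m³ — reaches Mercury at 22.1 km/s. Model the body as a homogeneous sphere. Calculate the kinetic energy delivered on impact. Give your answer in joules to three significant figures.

v = 22100 m/s.
Mass m = (π/6) ρ d³ = (π/6) × 1650 × (8.73)³ = 5.748 × 10^5 kg
E = ½ m v² = 0.5 × 5.748 × 10^5 × (22100)² = 1.404 × 10^14 J

E ≈ 1.40 × 10^14 J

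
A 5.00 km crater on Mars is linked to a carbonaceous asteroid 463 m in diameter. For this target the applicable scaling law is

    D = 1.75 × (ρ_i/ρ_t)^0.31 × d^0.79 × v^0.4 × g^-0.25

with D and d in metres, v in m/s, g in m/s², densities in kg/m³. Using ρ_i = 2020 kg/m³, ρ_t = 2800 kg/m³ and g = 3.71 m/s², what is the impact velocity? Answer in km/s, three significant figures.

Rearranging for v: v = [D / (1.75 · (2020/2800)^0.31 · 463^0.79 · 3.71^-0.25)]^(1/0.4).
D = 5000 m.
(2020/2800)^0.31 = 0.9037
463^0.79 = 127.6
3.71^-0.25 = 0.7205
Denominator = 1.75 × 0.9037 × 127.6 × 0.7205 = 145.4
D / 145.4 = 5000 / 145.4 = 34.39
v = 34.39^(1/0.4) = 34.39^2.5 = 6936 m/s

v ≈ 6.94 km/s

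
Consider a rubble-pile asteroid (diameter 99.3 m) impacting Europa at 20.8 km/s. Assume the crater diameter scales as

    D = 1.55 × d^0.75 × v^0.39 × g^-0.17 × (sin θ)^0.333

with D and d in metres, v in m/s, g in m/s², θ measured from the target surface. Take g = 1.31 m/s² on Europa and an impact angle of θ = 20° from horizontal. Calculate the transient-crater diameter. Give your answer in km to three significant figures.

D ≈ 1.57 km

In SI units: v = 20800 m/s.
d^0.75 = 99.3^0.75 = 31.46
v^0.39 = 20800^0.39 = 48.31
g^-0.17 = 1.31^-0.17 = 0.9551
(sin 20°)^0.333 = 0.3420^0.333 = 0.6996
D = 1.55 × 31.46 × 48.31 × 0.9551 × 0.6996 = 1574 m
   = 1.574 km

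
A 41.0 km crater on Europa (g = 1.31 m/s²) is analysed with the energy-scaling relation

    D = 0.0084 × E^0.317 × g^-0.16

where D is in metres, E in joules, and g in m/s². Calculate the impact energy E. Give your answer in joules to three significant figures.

Rearranging: E = [D / (0.0084 · g^-0.16)]^(1/0.317).
D = 41000 m.
g^-0.16 = 1.31^-0.16 = 0.9577
D / (0.0084 × 0.9577) = 41000 / (8.045 × 10^-3) = 5.096 × 10^6
E = (5.096 × 10^6)^3.1546 = 1.441 × 10^21 J

E ≈ 1.44 × 10^21 J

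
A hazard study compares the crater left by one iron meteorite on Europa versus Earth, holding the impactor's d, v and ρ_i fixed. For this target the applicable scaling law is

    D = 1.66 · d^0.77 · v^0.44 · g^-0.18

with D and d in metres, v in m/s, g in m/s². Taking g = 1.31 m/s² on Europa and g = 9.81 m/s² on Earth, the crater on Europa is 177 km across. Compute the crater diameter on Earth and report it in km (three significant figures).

D ≈ 123 km

All impactor-dependent factors cancel in the ratio, leaving D_Earth/D_Europa = (g_Earth/g_Europa)^-0.18.
(9.81/1.31)^-0.18 = 7.489^-0.18 = 0.6960
D_Earth = 0.6960 × 177 km = 123 km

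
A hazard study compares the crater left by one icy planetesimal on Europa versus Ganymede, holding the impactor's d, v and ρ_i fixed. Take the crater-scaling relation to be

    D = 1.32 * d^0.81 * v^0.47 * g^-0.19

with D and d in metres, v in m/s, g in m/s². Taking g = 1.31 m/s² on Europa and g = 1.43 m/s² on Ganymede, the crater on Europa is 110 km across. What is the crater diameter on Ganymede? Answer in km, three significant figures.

D ≈ 108 km

All impactor-dependent factors cancel in the ratio, leaving D_Ganymede/D_Europa = (g_Ganymede/g_Europa)^-0.19.
(1.43/1.31)^-0.19 = 1.092^-0.19 = 0.9834
D_Ganymede = 0.9834 × 110 km = 108 km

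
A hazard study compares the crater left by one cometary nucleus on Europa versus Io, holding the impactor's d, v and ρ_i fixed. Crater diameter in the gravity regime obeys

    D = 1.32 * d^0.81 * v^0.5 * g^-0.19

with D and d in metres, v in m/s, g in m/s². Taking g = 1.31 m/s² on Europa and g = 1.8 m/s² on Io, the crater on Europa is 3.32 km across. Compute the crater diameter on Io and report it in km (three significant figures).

All impactor-dependent factors cancel in the ratio, leaving D_Io/D_Europa = (g_Io/g_Europa)^-0.19.
(1.8/1.31)^-0.19 = 1.374^-0.19 = 0.9414
D_Io = 0.9414 × 3.32 km = 3.13 km

D ≈ 3.13 km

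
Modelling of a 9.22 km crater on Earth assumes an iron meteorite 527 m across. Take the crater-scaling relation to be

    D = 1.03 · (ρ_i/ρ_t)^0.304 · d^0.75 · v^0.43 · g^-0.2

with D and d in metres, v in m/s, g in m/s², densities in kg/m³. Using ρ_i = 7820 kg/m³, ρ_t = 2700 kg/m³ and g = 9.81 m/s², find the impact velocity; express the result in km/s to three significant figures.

Rearranging for v: v = [D / (1.03 · (7820/2700)^0.304 · 527^0.75 · 9.81^-0.2)]^(1/0.43).
D = 9220 m.
(7820/2700)^0.304 = 1.382
527^0.75 = 110.0
9.81^-0.2 = 0.6334
Denominator = 1.03 × 1.382 × 110.0 × 0.6334 = 99.18
D / 99.18 = 9220 / 99.18 = 92.96
v = 92.96^(1/0.43) = 92.96^2.3256 = 37798 m/s

v ≈ 37.8 km/s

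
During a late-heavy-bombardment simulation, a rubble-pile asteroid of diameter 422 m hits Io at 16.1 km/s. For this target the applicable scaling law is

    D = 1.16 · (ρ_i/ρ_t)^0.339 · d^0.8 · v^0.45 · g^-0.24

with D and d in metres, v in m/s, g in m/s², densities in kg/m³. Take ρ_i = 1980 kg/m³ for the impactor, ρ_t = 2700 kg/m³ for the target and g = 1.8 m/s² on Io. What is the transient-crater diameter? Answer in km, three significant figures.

D ≈ 8.93 km

In SI units: v = 16100 m/s.
(ρ_i/ρ_t)^0.339 = (1980/2700)^0.339 = 0.9002
d^0.8 = 422^0.8 = 126.0
v^0.45 = 16100^0.45 = 78.18
g^-0.24 = 1.8^-0.24 = 0.8684
D = 1.16 × 0.9002 × 126.0 × 78.18 × 0.8684 = 8933 m
   = 8.933 km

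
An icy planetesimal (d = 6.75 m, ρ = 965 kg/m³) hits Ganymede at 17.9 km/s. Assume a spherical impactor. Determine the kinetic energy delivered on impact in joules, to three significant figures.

v = 17900 m/s.
Mass m = (π/6) ρ d³ = (π/6) × 965 × (6.75)³ = 1.554 × 10^5 kg
E = ½ m v² = 0.5 × 1.554 × 10^5 × (17900)² = 2.490 × 10^13 J

E ≈ 2.49 × 10^13 J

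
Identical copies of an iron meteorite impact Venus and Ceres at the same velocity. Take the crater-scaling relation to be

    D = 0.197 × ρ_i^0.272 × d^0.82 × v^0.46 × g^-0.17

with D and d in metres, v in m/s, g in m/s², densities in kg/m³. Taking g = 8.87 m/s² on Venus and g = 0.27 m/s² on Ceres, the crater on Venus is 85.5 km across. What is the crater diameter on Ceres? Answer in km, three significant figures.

All impactor-dependent factors cancel in the ratio, leaving D_Ceres/D_Venus = (g_Ceres/g_Venus)^-0.17.
(0.27/8.87)^-0.17 = 0.03044^-0.17 = 1.811
D_Ceres = 1.811 × 85.5 km = 155 km

D ≈ 155 km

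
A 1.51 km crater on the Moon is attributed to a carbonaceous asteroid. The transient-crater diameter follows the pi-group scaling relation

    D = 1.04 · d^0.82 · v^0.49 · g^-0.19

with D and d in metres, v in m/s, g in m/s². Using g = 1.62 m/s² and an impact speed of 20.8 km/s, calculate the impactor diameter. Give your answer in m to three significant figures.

Rearranging for d: d = [D / (1.04 · 20800^0.49 · 1.62^-0.19)]^(1/0.82).
D = 1510 m.
20800^0.49 = 130.6
1.62^-0.19 = 0.9124
Denominator = 1.04 × 130.6 × 0.9124 = 123.9
D / 123.9 = 1510 / 123.9 = 12.19
d = 12.19^(1/0.82) = 12.19^1.2195 = 21.10 m

d ≈ 21.1 m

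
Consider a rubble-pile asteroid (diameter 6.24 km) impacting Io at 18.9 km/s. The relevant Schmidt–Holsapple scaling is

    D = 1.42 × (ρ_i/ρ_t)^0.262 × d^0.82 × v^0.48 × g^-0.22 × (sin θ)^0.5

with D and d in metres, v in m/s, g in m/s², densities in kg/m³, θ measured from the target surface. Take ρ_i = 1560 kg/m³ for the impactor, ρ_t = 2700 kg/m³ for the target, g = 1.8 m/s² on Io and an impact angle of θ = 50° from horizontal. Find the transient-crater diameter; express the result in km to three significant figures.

D ≈ 138 km

In SI units: d = 6240 m, v = 18900 m/s.
(ρ_i/ρ_t)^0.262 = (1560/2700)^0.262 = 0.8661
d^0.82 = 6240^0.82 = 1294
v^0.48 = 18900^0.48 = 112.9
g^-0.22 = 1.8^-0.22 = 0.8787
(sin 50°)^0.5 = 0.7660^0.5 = 0.8752
D = 1.42 × 0.8661 × 1294 × 112.9 × 0.8787 × 0.8752 = 1.382 × 10^5 m
   = 138.2 km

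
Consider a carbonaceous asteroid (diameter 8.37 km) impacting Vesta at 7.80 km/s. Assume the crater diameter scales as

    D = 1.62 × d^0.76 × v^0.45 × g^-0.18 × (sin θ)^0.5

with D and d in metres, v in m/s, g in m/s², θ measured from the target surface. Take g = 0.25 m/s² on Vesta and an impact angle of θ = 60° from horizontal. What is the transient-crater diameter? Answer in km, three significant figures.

In SI units: d = 8370 m, v = 7800 m/s.
d^0.76 = 8370^0.76 = 957.8
v^0.45 = 7800^0.45 = 56.42
g^-0.18 = 0.25^-0.18 = 1.283
(sin 60°)^0.5 = 0.8660^0.5 = 0.9306
D = 1.62 × 957.8 × 56.42 × 1.283 × 0.9306 = 1.045 × 10^5 m
   = 104.5 km

D ≈ 105 km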